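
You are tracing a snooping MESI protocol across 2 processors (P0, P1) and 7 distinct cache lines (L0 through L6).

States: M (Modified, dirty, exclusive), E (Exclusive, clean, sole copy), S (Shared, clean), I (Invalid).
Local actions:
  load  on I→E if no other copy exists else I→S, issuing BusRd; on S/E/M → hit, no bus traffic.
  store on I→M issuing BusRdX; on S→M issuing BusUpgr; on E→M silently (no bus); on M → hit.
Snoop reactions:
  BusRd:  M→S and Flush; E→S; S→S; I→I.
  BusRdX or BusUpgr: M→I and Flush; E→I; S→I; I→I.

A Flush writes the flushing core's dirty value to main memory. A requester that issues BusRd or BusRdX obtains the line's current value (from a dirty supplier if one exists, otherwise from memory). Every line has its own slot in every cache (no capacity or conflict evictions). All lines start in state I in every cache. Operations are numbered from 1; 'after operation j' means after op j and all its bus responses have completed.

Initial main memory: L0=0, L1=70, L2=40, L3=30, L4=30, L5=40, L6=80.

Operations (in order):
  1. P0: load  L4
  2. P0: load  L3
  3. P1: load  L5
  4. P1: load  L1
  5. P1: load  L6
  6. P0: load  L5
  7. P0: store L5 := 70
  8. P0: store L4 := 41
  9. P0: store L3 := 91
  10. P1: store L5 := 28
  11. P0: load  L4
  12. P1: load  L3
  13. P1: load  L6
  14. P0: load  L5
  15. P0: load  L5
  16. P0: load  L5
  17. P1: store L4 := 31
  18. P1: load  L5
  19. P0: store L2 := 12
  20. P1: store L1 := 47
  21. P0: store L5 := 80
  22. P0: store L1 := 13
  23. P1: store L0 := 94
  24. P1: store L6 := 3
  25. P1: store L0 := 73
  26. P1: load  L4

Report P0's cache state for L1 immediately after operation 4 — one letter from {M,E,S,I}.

state = I

1. P0: load  L4  bus=[BusRd]  L4: P0=E P1=I  mem[L4]=30
2. P0: load  L3  bus=[BusRd]  L3: P0=E P1=I  mem[L3]=30
3. P1: load  L5  bus=[BusRd]  L5: P0=I P1=E  mem[L5]=40
4. P1: load  L1  bus=[BusRd]  L1: P0=I P1=E  mem[L1]=70
5. P1: load  L6  bus=[BusRd]  L6: P0=I P1=E  mem[L6]=80
6. P0: load  L5  bus=[BusRd]  L5: P0=S P1=S  mem[L5]=40
7. P0: store L5 := 70  bus=[BusUpgr]  L5: P0=M P1=I  mem[L5]=40
8. P0: store L4 := 41  bus=[-]  L4: P0=M P1=I  mem[L4]=30
9. P0: store L3 := 91  bus=[-]  L3: P0=M P1=I  mem[L3]=30
10. P1: store L5 := 28  bus=[BusRdX,Flush]  L5: P0=I P1=M  mem[L5]=70
11. P0: load  L4  bus=[-]  L4: P0=M P1=I  mem[L4]=30
12. P1: load  L3  bus=[BusRd,Flush]  L3: P0=S P1=S  mem[L3]=91
13. P1: load  L6  bus=[-]  L6: P0=I P1=E  mem[L6]=80
14. P0: load  L5  bus=[BusRd,Flush]  L5: P0=S P1=S  mem[L5]=28
15. P0: load  L5  bus=[-]  L5: P0=S P1=S  mem[L5]=28
16. P0: load  L5  bus=[-]  L5: P0=S P1=S  mem[L5]=28
17. P1: store L4 := 31  bus=[BusRdX,Flush]  L4: P0=I P1=M  mem[L4]=41
18. P1: load  L5  bus=[-]  L5: P0=S P1=S  mem[L5]=28
19. P0: store L2 := 12  bus=[BusRdX]  L2: P0=M P1=I  mem[L2]=40
20. P1: store L1 := 47  bus=[-]  L1: P0=I P1=M  mem[L1]=70
21. P0: store L5 := 80  bus=[BusUpgr]  L5: P0=M P1=I  mem[L5]=28
22. P0: store L1 := 13  bus=[BusRdX,Flush]  L1: P0=M P1=I  mem[L1]=47
23. P1: store L0 := 94  bus=[BusRdX]  L0: P0=I P1=M  mem[L0]=0
24. P1: store L6 := 3  bus=[-]  L6: P0=I P1=M  mem[L6]=80
25. P1: store L0 := 73  bus=[-]  L0: P0=I P1=M  mem[L0]=0
26. P1: load  L4  bus=[-]  L4: P0=I P1=M  mem[L4]=41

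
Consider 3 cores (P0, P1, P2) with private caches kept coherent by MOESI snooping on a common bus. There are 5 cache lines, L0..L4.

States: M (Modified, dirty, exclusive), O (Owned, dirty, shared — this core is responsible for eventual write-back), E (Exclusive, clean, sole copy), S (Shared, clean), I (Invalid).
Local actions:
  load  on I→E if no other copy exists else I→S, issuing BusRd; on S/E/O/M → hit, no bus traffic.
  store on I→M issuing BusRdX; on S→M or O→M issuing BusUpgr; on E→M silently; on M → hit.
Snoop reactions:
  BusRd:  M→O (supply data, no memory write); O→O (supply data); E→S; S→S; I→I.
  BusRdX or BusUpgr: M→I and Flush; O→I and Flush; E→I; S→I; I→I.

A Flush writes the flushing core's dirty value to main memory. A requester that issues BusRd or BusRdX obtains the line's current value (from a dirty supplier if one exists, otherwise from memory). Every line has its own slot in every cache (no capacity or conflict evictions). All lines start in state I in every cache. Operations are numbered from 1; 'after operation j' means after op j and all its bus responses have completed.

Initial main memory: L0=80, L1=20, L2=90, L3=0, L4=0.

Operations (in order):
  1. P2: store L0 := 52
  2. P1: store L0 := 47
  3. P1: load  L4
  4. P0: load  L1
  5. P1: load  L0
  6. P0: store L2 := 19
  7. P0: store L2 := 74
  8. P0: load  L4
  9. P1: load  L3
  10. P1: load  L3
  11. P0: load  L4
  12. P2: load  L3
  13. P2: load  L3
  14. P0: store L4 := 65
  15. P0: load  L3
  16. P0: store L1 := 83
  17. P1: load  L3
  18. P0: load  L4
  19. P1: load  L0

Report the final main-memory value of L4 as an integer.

[1] P2: store L0 := 52 | P0:I, P1:I, P2:M(52) | bus: BusRdX
[2] P1: store L0 := 47 | P0:I, P1:M(47), P2:I | bus: BusRdX,Flush
[3] P1: load  L4 | P0:I, P1:E(0), P2:I | bus: BusRd
[4] P0: load  L1 | P0:E(20), P1:I, P2:I | bus: BusRd
[5] P1: load  L0 | P0:I, P1:M(47), P2:I | bus: none
[6] P0: store L2 := 19 | P0:M(19), P1:I, P2:I | bus: BusRdX
[7] P0: store L2 := 74 | P0:M(74), P1:I, P2:I | bus: none
[8] P0: load  L4 | P0:S(0), P1:S(0), P2:I | bus: BusRd
[9] P1: load  L3 | P0:I, P1:E(0), P2:I | bus: BusRd
[10] P1: load  L3 | P0:I, P1:E(0), P2:I | bus: none
[11] P0: load  L4 | P0:S(0), P1:S(0), P2:I | bus: none
[12] P2: load  L3 | P0:I, P1:S(0), P2:S(0) | bus: BusRd
[13] P2: load  L3 | P0:I, P1:S(0), P2:S(0) | bus: none
[14] P0: store L4 := 65 | P0:M(65), P1:I, P2:I | bus: BusUpgr
[15] P0: load  L3 | P0:S(0), P1:S(0), P2:S(0) | bus: BusRd
[16] P0: store L1 := 83 | P0:M(83), P1:I, P2:I | bus: none
[17] P1: load  L3 | P0:S(0), P1:S(0), P2:S(0) | bus: none
[18] P0: load  L4 | P0:M(65), P1:I, P2:I | bus: none
[19] P1: load  L0 | P0:I, P1:M(47), P2:I | bus: none

memory[L4] = 0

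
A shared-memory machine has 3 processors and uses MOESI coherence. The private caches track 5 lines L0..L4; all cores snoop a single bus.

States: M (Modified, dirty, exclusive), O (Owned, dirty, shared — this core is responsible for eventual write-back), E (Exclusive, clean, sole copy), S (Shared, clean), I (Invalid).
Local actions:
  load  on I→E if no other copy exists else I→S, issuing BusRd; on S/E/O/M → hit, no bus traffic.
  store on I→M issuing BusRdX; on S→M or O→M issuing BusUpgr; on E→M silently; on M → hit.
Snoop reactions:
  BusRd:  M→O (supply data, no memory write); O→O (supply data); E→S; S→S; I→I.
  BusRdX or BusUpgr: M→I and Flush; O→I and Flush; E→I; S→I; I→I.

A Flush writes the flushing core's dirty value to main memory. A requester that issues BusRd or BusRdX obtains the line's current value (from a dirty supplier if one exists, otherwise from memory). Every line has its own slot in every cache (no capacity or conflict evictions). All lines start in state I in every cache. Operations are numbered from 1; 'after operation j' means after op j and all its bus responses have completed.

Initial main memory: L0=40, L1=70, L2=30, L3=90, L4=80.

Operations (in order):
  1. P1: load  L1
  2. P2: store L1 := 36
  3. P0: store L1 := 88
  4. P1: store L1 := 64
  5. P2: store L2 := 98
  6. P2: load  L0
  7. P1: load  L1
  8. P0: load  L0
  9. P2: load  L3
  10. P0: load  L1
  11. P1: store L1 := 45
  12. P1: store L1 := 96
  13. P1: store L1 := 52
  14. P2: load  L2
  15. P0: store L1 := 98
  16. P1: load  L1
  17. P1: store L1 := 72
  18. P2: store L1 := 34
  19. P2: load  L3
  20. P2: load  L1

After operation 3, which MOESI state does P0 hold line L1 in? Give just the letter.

state = M

  op1 P1: load  L1 → I/E/I on L1; bus BusRd; mem=70
  op2 P2: store L1 := 36 → I/I/M on L1; bus BusRdX; mem=70
  op3 P0: store L1 := 88 → M/I/I on L1; bus BusRdX Flush; mem=36
  op4 P1: store L1 := 64 → I/M/I on L1; bus BusRdX Flush; mem=88
  op5 P2: store L2 := 98 → I/I/M on L2; bus BusRdX; mem=30
  op6 P2: load  L0 → I/I/E on L0; bus BusRd; mem=40
  op7 P1: load  L1 → I/M/I on L1; bus (none); mem=88
  op8 P0: load  L0 → S/I/S on L0; bus BusRd; mem=40
  op9 P2: load  L3 → I/I/E on L3; bus BusRd; mem=90
  op10 P0: load  L1 → S/O/I on L1; bus BusRd; mem=88
  op11 P1: store L1 := 45 → I/M/I on L1; bus BusUpgr; mem=88
  op12 P1: store L1 := 96 → I/M/I on L1; bus (none); mem=88
  op13 P1: store L1 := 52 → I/M/I on L1; bus (none); mem=88
  op14 P2: load  L2 → I/I/M on L2; bus (none); mem=30
  op15 P0: store L1 := 98 → M/I/I on L1; bus BusRdX Flush; mem=52
  op16 P1: load  L1 → O/S/I on L1; bus BusRd; mem=52
  op17 P1: store L1 := 72 → I/M/I on L1; bus BusUpgr Flush; mem=98
  op18 P2: store L1 := 34 → I/I/M on L1; bus BusRdX Flush; mem=72
  op19 P2: load  L3 → I/I/E on L3; bus (none); mem=90
  op20 P2: load  L1 → I/I/M on L1; bus (none); mem=72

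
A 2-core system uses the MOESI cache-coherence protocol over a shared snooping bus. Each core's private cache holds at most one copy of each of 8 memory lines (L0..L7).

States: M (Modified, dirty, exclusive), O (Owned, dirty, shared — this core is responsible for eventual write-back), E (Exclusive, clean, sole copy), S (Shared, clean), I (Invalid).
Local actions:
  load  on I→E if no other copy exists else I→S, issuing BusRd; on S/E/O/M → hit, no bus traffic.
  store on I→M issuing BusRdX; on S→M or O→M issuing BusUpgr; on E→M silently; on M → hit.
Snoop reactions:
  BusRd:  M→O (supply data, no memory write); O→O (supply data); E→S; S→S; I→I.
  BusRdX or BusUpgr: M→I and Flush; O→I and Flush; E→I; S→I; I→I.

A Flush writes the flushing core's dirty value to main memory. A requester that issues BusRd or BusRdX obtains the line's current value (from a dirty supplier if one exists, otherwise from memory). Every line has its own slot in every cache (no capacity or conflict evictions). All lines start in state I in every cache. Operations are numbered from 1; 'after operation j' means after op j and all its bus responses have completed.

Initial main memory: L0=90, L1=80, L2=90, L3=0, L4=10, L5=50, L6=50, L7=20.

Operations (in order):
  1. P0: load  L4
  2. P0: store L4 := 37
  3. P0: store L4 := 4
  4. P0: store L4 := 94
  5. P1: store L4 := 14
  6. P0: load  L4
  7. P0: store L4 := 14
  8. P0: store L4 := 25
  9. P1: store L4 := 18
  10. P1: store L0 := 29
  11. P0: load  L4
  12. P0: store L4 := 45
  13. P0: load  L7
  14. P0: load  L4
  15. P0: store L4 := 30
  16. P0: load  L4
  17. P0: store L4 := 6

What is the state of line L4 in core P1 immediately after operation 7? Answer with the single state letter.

  op1 P0: load  L4 → E/I on L4; bus BusRd; mem=10
  op2 P0: store L4 := 37 → M/I on L4; bus (none); mem=10
  op3 P0: store L4 := 4 → M/I on L4; bus (none); mem=10
  op4 P0: store L4 := 94 → M/I on L4; bus (none); mem=10
  op5 P1: store L4 := 14 → I/M on L4; bus BusRdX Flush; mem=94
  op6 P0: load  L4 → S/O on L4; bus BusRd; mem=94
  op7 P0: store L4 := 14 → M/I on L4; bus BusUpgr Flush; mem=14
  op8 P0: store L4 := 25 → M/I on L4; bus (none); mem=14
  op9 P1: store L4 := 18 → I/M on L4; bus BusRdX Flush; mem=25
  op10 P1: store L0 := 29 → I/M on L0; bus BusRdX; mem=90
  op11 P0: load  L4 → S/O on L4; bus BusRd; mem=25
  op12 P0: store L4 := 45 → M/I on L4; bus BusUpgr Flush; mem=18
  op13 P0: load  L7 → E/I on L7; bus BusRd; mem=20
  op14 P0: load  L4 → M/I on L4; bus (none); mem=18
  op15 P0: store L4 := 30 → M/I on L4; bus (none); mem=18
  op16 P0: load  L4 → M/I on L4; bus (none); mem=18
  op17 P0: store L4 := 6 → M/I on L4; bus (none); mem=18

state = I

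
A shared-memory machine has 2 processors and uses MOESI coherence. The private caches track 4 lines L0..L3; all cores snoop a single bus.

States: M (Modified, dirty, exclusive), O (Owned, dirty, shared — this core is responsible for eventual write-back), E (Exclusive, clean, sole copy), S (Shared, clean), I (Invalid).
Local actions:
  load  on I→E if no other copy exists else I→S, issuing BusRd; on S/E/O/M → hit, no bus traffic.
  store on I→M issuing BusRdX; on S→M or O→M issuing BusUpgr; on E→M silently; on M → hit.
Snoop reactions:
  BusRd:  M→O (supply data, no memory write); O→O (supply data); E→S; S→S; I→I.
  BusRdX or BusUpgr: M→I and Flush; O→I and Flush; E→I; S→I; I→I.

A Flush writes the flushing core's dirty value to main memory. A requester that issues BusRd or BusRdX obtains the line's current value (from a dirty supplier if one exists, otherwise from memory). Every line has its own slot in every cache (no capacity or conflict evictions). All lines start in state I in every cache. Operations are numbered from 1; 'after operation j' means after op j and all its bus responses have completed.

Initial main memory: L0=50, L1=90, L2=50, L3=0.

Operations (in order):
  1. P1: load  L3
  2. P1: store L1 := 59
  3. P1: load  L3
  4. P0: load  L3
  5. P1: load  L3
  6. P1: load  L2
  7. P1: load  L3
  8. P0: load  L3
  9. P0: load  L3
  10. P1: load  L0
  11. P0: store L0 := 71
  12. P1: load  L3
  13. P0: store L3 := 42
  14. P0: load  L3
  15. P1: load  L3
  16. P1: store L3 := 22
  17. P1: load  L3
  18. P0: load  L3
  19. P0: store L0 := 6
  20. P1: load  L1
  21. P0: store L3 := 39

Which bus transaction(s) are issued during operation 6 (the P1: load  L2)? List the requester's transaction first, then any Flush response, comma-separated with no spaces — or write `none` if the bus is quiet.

step 1: P1: load  L3  ⟶  IE  (L3)  txn=BusRd  M[L3]=0
step 2: P1: store L1 := 59  ⟶  IM  (L1)  txn=BusRdX  M[L1]=90
step 3: P1: load  L3  ⟶  IE  (L3)  txn=∅  M[L3]=0
step 4: P0: load  L3  ⟶  SS  (L3)  txn=BusRd  M[L3]=0
step 5: P1: load  L3  ⟶  SS  (L3)  txn=∅  M[L3]=0
step 6: P1: load  L2  ⟶  IE  (L2)  txn=BusRd  M[L2]=50
step 7: P1: load  L3  ⟶  SS  (L3)  txn=∅  M[L3]=0
step 8: P0: load  L3  ⟶  SS  (L3)  txn=∅  M[L3]=0
step 9: P0: load  L3  ⟶  SS  (L3)  txn=∅  M[L3]=0
step 10: P1: load  L0  ⟶  IE  (L0)  txn=BusRd  M[L0]=50
step 11: P0: store L0 := 71  ⟶  MI  (L0)  txn=BusRdX  M[L0]=50
step 12: P1: load  L3  ⟶  SS  (L3)  txn=∅  M[L3]=0
step 13: P0: store L3 := 42  ⟶  MI  (L3)  txn=BusUpgr  M[L3]=0
step 14: P0: load  L3  ⟶  MI  (L3)  txn=∅  M[L3]=0
step 15: P1: load  L3  ⟶  OS  (L3)  txn=BusRd  M[L3]=0
step 16: P1: store L3 := 22  ⟶  IM  (L3)  txn=BusUpgr+Flush  M[L3]=42
step 17: P1: load  L3  ⟶  IM  (L3)  txn=∅  M[L3]=42
step 18: P0: load  L3  ⟶  SO  (L3)  txn=BusRd  M[L3]=42
step 19: P0: store L0 := 6  ⟶  MI  (L0)  txn=∅  M[L0]=50
step 20: P1: load  L1  ⟶  IM  (L1)  txn=∅  M[L1]=90
step 21: P0: store L3 := 39  ⟶  MI  (L3)  txn=BusUpgr+Flush  M[L3]=22

bus = BusRd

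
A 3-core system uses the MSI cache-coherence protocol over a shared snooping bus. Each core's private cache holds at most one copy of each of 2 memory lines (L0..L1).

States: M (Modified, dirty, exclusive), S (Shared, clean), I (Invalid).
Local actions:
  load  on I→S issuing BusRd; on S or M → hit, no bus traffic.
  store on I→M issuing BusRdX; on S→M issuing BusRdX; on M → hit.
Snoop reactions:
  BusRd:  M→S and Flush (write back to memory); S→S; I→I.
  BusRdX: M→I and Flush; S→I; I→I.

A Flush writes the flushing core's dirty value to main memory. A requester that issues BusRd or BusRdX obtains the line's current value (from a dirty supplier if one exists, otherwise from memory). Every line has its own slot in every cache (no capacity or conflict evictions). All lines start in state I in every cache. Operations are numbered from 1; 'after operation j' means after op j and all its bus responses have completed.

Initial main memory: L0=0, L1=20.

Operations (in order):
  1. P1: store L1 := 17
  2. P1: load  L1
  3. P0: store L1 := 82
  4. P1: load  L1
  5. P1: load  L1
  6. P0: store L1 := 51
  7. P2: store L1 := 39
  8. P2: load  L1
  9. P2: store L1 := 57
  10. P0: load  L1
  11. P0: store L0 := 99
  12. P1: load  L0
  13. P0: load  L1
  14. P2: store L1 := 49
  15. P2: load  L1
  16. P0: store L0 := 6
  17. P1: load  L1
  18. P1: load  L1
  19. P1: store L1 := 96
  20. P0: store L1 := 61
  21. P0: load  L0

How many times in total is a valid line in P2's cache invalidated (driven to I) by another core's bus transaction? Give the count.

invalidations = 1

step 1: P1: store L1 := 17  ⟶  IMI  (L1)  txn=BusRdX  M[L1]=20
step 2: P1: load  L1  ⟶  IMI  (L1)  txn=∅  M[L1]=20
step 3: P0: store L1 := 82  ⟶  MII  (L1)  txn=BusRdX+Flush  M[L1]=17
step 4: P1: load  L1  ⟶  SSI  (L1)  txn=BusRd+Flush  M[L1]=82
step 5: P1: load  L1  ⟶  SSI  (L1)  txn=∅  M[L1]=82
step 6: P0: store L1 := 51  ⟶  MII  (L1)  txn=BusRdX  M[L1]=82
step 7: P2: store L1 := 39  ⟶  IIM  (L1)  txn=BusRdX+Flush  M[L1]=51
step 8: P2: load  L1  ⟶  IIM  (L1)  txn=∅  M[L1]=51
step 9: P2: store L1 := 57  ⟶  IIM  (L1)  txn=∅  M[L1]=51
step 10: P0: load  L1  ⟶  SIS  (L1)  txn=BusRd+Flush  M[L1]=57
step 11: P0: store L0 := 99  ⟶  MII  (L0)  txn=BusRdX  M[L0]=0
step 12: P1: load  L0  ⟶  SSI  (L0)  txn=BusRd+Flush  M[L0]=99
step 13: P0: load  L1  ⟶  SIS  (L1)  txn=∅  M[L1]=57
step 14: P2: store L1 := 49  ⟶  IIM  (L1)  txn=BusRdX  M[L1]=57
step 15: P2: load  L1  ⟶  IIM  (L1)  txn=∅  M[L1]=57
step 16: P0: store L0 := 6  ⟶  MII  (L0)  txn=BusRdX  M[L0]=99
step 17: P1: load  L1  ⟶  ISS  (L1)  txn=BusRd+Flush  M[L1]=49
step 18: P1: load  L1  ⟶  ISS  (L1)  txn=∅  M[L1]=49
step 19: P1: store L1 := 96  ⟶  IMI  (L1)  txn=BusRdX  M[L1]=49
step 20: P0: store L1 := 61  ⟶  MII  (L1)  txn=BusRdX+Flush  M[L1]=96
step 21: P0: load  L0  ⟶  MII  (L0)  txn=∅  M[L0]=99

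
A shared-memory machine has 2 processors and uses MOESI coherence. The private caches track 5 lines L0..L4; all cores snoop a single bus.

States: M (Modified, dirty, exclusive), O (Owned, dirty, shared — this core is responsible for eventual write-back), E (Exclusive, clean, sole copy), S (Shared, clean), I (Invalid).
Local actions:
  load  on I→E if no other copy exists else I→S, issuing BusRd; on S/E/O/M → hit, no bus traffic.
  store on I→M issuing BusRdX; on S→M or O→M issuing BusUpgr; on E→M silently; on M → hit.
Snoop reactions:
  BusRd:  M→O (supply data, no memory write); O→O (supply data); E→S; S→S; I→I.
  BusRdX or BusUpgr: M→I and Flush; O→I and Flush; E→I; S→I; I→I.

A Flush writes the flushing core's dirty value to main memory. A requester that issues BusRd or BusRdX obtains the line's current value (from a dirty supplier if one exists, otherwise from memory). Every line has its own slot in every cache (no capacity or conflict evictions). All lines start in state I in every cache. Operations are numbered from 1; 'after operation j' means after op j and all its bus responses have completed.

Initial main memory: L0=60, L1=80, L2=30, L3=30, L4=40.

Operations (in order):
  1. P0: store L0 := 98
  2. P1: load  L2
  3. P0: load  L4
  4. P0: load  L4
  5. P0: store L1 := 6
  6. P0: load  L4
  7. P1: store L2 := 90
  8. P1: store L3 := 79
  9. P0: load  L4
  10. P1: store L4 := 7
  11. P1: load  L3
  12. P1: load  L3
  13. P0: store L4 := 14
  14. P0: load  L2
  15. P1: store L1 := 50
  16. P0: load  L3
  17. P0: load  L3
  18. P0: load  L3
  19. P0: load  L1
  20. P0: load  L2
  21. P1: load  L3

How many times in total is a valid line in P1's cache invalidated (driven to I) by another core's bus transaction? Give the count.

1. P0: store L0 := 98  bus=[BusRdX]  L0: P0=M P1=I  mem[L0]=60
2. P1: load  L2  bus=[BusRd]  L2: P0=I P1=E  mem[L2]=30
3. P0: load  L4  bus=[BusRd]  L4: P0=E P1=I  mem[L4]=40
4. P0: load  L4  bus=[-]  L4: P0=E P1=I  mem[L4]=40
5. P0: store L1 := 6  bus=[BusRdX]  L1: P0=M P1=I  mem[L1]=80
6. P0: load  L4  bus=[-]  L4: P0=E P1=I  mem[L4]=40
7. P1: store L2 := 90  bus=[-]  L2: P0=I P1=M  mem[L2]=30
8. P1: store L3 := 79  bus=[BusRdX]  L3: P0=I P1=M  mem[L3]=30
9. P0: load  L4  bus=[-]  L4: P0=E P1=I  mem[L4]=40
10. P1: store L4 := 7  bus=[BusRdX]  L4: P0=I P1=M  mem[L4]=40
11. P1: load  L3  bus=[-]  L3: P0=I P1=M  mem[L3]=30
12. P1: load  L3  bus=[-]  L3: P0=I P1=M  mem[L3]=30
13. P0: store L4 := 14  bus=[BusRdX,Flush]  L4: P0=M P1=I  mem[L4]=7
14. P0: load  L2  bus=[BusRd]  L2: P0=S P1=O  mem[L2]=30
15. P1: store L1 := 50  bus=[BusRdX,Flush]  L1: P0=I P1=M  mem[L1]=6
16. P0: load  L3  bus=[BusRd]  L3: P0=S P1=O  mem[L3]=30
17. P0: load  L3  bus=[-]  L3: P0=S P1=O  mem[L3]=30
18. P0: load  L3  bus=[-]  L3: P0=S P1=O  mem[L3]=30
19. P0: load  L1  bus=[BusRd]  L1: P0=S P1=O  mem[L1]=6
20. P0: load  L2  bus=[-]  L2: P0=S P1=O  mem[L2]=30
21. P1: load  L3  bus=[-]  L3: P0=S P1=O  mem[L3]=30

invalidations = 1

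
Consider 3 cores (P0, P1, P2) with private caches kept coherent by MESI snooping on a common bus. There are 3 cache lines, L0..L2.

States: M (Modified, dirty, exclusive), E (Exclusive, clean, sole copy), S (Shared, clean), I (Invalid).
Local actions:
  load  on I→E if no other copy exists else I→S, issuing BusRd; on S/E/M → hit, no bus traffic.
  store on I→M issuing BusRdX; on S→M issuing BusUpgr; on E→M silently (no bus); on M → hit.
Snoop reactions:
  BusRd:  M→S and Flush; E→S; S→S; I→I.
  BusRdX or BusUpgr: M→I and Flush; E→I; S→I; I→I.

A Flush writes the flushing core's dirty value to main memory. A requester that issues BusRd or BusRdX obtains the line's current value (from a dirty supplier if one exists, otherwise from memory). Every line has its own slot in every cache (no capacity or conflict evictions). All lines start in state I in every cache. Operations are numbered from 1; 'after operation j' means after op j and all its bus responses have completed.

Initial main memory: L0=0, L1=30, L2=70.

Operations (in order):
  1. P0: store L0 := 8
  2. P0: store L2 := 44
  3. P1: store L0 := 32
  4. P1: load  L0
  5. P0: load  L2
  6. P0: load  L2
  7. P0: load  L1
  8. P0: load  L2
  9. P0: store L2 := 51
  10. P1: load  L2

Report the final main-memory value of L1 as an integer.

[1] P0: store L0 := 8 | P0:M(8), P1:I, P2:I | bus: BusRdX
[2] P0: store L2 := 44 | P0:M(44), P1:I, P2:I | bus: BusRdX
[3] P1: store L0 := 32 | P0:I, P1:M(32), P2:I | bus: BusRdX,Flush
[4] P1: load  L0 | P0:I, P1:M(32), P2:I | bus: none
[5] P0: load  L2 | P0:M(44), P1:I, P2:I | bus: none
[6] P0: load  L2 | P0:M(44), P1:I, P2:I | bus: none
[7] P0: load  L1 | P0:E(30), P1:I, P2:I | bus: BusRd
[8] P0: load  L2 | P0:M(44), P1:I, P2:I | bus: none
[9] P0: store L2 := 51 | P0:M(51), P1:I, P2:I | bus: none
[10] P1: load  L2 | P0:S(51), P1:S(51), P2:I | bus: BusRd,Flush

memory[L1] = 30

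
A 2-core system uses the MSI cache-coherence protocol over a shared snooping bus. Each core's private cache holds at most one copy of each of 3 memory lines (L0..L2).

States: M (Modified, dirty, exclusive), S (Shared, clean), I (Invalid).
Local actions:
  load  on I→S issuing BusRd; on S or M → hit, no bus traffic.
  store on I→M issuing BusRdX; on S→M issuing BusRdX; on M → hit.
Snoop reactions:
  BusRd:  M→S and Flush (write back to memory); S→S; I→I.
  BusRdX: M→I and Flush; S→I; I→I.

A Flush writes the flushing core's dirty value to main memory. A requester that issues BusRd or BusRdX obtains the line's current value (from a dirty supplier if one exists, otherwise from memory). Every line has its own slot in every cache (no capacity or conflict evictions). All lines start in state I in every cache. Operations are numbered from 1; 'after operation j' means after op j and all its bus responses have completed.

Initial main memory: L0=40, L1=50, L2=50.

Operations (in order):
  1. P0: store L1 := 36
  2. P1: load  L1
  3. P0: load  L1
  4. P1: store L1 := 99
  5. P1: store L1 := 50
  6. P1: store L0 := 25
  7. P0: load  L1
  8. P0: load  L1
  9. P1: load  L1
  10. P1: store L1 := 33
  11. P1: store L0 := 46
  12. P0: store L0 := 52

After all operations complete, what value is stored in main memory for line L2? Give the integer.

memory[L2] = 50

1. P0: store L1 := 36  bus=[BusRdX]  L1: P0=M P1=I  mem[L1]=50
2. P1: load  L1  bus=[BusRd,Flush]  L1: P0=S P1=S  mem[L1]=36
3. P0: load  L1  bus=[-]  L1: P0=S P1=S  mem[L1]=36
4. P1: store L1 := 99  bus=[BusRdX]  L1: P0=I P1=M  mem[L1]=36
5. P1: store L1 := 50  bus=[-]  L1: P0=I P1=M  mem[L1]=36
6. P1: store L0 := 25  bus=[BusRdX]  L0: P0=I P1=M  mem[L0]=40
7. P0: load  L1  bus=[BusRd,Flush]  L1: P0=S P1=S  mem[L1]=50
8. P0: load  L1  bus=[-]  L1: P0=S P1=S  mem[L1]=50
9. P1: load  L1  bus=[-]  L1: P0=S P1=S  mem[L1]=50
10. P1: store L1 := 33  bus=[BusRdX]  L1: P0=I P1=M  mem[L1]=50
11. P1: store L0 := 46  bus=[-]  L0: P0=I P1=M  mem[L0]=40
12. P0: store L0 := 52  bus=[BusRdX,Flush]  L0: P0=M P1=I  mem[L0]=46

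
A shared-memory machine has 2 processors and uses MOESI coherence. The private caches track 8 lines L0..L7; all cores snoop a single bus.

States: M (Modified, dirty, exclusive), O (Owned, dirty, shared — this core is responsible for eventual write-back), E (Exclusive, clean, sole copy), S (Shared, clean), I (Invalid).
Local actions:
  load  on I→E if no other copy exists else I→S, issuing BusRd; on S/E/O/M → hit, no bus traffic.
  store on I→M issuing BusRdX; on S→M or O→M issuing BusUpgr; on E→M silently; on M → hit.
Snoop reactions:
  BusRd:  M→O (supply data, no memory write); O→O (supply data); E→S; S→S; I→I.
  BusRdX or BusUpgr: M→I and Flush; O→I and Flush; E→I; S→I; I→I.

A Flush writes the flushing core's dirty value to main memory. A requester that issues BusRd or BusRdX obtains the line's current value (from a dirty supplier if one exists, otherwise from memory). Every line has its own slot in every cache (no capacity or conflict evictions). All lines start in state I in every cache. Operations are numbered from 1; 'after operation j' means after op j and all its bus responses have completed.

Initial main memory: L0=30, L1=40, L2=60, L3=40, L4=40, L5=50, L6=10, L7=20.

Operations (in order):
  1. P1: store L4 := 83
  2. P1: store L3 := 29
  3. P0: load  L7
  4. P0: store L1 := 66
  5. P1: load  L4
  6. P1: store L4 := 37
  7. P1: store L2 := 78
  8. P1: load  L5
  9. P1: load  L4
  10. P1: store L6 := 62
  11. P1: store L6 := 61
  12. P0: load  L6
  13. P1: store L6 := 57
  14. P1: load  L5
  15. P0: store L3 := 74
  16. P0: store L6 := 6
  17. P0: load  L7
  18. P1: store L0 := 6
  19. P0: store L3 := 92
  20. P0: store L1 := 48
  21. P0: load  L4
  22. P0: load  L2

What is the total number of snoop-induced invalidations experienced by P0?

invalidations = 1

step 1: P1: store L4 := 83  ⟶  IM  (L4)  txn=BusRdX  M[L4]=40
step 2: P1: store L3 := 29  ⟶  IM  (L3)  txn=BusRdX  M[L3]=40
step 3: P0: load  L7  ⟶  EI  (L7)  txn=BusRd  M[L7]=20
step 4: P0: store L1 := 66  ⟶  MI  (L1)  txn=BusRdX  M[L1]=40
step 5: P1: load  L4  ⟶  IM  (L4)  txn=∅  M[L4]=40
step 6: P1: store L4 := 37  ⟶  IM  (L4)  txn=∅  M[L4]=40
step 7: P1: store L2 := 78  ⟶  IM  (L2)  txn=BusRdX  M[L2]=60
step 8: P1: load  L5  ⟶  IE  (L5)  txn=BusRd  M[L5]=50
step 9: P1: load  L4  ⟶  IM  (L4)  txn=∅  M[L4]=40
step 10: P1: store L6 := 62  ⟶  IM  (L6)  txn=BusRdX  M[L6]=10
step 11: P1: store L6 := 61  ⟶  IM  (L6)  txn=∅  M[L6]=10
step 12: P0: load  L6  ⟶  SO  (L6)  txn=BusRd  M[L6]=10
step 13: P1: store L6 := 57  ⟶  IM  (L6)  txn=BusUpgr  M[L6]=10
step 14: P1: load  L5  ⟶  IE  (L5)  txn=∅  M[L5]=50
step 15: P0: store L3 := 74  ⟶  MI  (L3)  txn=BusRdX+Flush  M[L3]=29
step 16: P0: store L6 := 6  ⟶  MI  (L6)  txn=BusRdX+Flush  M[L6]=57
step 17: P0: load  L7  ⟶  EI  (L7)  txn=∅  M[L7]=20
step 18: P1: store L0 := 6  ⟶  IM  (L0)  txn=BusRdX  M[L0]=30
step 19: P0: store L3 := 92  ⟶  MI  (L3)  txn=∅  M[L3]=29
step 20: P0: store L1 := 48  ⟶  MI  (L1)  txn=∅  M[L1]=40
step 21: P0: load  L4  ⟶  SO  (L4)  txn=BusRd  M[L4]=40
step 22: P0: load  L2  ⟶  SO  (L2)  txn=BusRd  M[L2]=60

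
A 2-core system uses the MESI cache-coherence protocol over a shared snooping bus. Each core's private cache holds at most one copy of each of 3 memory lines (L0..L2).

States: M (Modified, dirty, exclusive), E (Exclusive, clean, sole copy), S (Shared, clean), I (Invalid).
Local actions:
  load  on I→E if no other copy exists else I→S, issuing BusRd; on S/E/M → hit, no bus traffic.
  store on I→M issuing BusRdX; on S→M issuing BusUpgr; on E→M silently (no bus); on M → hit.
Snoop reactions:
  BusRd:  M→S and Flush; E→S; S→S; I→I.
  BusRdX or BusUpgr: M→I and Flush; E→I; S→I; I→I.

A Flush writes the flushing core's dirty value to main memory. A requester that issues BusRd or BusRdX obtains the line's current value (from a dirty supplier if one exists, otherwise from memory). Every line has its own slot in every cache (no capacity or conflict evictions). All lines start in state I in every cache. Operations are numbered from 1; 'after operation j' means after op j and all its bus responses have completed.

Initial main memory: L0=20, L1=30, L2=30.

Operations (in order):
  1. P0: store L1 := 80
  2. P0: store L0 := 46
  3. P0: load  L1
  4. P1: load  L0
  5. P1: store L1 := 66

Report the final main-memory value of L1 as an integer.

[1] P0: store L1 := 80 | P0:M(80), P1:I | bus: BusRdX
[2] P0: store L0 := 46 | P0:M(46), P1:I | bus: BusRdX
[3] P0: load  L1 | P0:M(80), P1:I | bus: none
[4] P1: load  L0 | P0:S(46), P1:S(46) | bus: BusRd,Flush
[5] P1: store L1 := 66 | P0:I, P1:M(66) | bus: BusRdX,Flush

memory[L1] = 80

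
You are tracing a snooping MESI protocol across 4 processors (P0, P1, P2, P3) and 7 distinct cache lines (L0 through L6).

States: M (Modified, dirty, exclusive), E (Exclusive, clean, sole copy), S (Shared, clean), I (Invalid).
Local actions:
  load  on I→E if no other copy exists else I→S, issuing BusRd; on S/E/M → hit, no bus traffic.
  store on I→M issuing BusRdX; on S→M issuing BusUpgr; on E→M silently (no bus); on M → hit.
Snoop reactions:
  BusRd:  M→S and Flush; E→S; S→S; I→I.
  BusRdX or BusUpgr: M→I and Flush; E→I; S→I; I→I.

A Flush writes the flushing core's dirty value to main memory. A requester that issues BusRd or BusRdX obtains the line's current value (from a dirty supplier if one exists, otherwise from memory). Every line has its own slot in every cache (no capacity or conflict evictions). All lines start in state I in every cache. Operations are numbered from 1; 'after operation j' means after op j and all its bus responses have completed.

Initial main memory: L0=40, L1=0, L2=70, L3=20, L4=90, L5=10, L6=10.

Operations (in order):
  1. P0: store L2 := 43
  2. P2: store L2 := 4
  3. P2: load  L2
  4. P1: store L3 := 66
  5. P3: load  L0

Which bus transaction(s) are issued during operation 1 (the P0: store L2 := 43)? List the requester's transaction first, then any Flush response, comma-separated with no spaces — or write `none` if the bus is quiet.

bus = BusRdX

step 1: P0: store L2 := 43  ⟶  MIII  (L2)  txn=BusRdX  M[L2]=70
step 2: P2: store L2 := 4  ⟶  IIMI  (L2)  txn=BusRdX+Flush  M[L2]=43
step 3: P2: load  L2  ⟶  IIMI  (L2)  txn=∅  M[L2]=43
step 4: P1: store L3 := 66  ⟶  IMII  (L3)  txn=BusRdX  M[L3]=20
step 5: P3: load  L0  ⟶  IIIE  (L0)  txn=BusRd  M[L0]=40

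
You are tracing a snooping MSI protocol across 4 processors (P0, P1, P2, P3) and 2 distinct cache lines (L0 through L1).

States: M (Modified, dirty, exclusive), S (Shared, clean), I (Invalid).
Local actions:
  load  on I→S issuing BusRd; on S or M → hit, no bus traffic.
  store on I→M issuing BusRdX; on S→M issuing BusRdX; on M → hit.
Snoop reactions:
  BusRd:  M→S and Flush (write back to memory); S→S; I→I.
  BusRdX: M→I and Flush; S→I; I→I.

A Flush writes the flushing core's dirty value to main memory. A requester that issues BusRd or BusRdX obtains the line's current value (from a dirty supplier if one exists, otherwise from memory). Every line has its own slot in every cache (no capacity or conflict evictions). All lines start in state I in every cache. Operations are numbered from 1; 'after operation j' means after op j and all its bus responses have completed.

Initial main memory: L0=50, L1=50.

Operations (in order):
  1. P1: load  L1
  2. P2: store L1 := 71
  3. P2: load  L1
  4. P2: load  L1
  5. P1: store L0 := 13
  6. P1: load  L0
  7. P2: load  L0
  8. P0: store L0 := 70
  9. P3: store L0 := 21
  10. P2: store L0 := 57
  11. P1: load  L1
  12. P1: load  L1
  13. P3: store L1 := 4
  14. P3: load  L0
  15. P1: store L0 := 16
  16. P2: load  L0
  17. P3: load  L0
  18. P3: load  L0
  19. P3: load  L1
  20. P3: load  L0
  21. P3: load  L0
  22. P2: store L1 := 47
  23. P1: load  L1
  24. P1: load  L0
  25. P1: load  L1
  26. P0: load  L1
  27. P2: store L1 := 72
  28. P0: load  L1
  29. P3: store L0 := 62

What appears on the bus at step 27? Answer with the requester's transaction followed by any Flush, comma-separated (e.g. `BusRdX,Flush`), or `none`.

[1] P1: load  L1 | P0:I, P1:S(50), P2:I, P3:I | bus: BusRd
[2] P2: store L1 := 71 | P0:I, P1:I, P2:M(71), P3:I | bus: BusRdX
[3] P2: load  L1 | P0:I, P1:I, P2:M(71), P3:I | bus: none
[4] P2: load  L1 | P0:I, P1:I, P2:M(71), P3:I | bus: none
[5] P1: store L0 := 13 | P0:I, P1:M(13), P2:I, P3:I | bus: BusRdX
[6] P1: load  L0 | P0:I, P1:M(13), P2:I, P3:I | bus: none
[7] P2: load  L0 | P0:I, P1:S(13), P2:S(13), P3:I | bus: BusRd,Flush
[8] P0: store L0 := 70 | P0:M(70), P1:I, P2:I, P3:I | bus: BusRdX
[9] P3: store L0 := 21 | P0:I, P1:I, P2:I, P3:M(21) | bus: BusRdX,Flush
[10] P2: store L0 := 57 | P0:I, P1:I, P2:M(57), P3:I | bus: BusRdX,Flush
[11] P1: load  L1 | P0:I, P1:S(71), P2:S(71), P3:I | bus: BusRd,Flush
[12] P1: load  L1 | P0:I, P1:S(71), P2:S(71), P3:I | bus: none
[13] P3: store L1 := 4 | P0:I, P1:I, P2:I, P3:M(4) | bus: BusRdX
[14] P3: load  L0 | P0:I, P1:I, P2:S(57), P3:S(57) | bus: BusRd,Flush
[15] P1: store L0 := 16 | P0:I, P1:M(16), P2:I, P3:I | bus: BusRdX
[16] P2: load  L0 | P0:I, P1:S(16), P2:S(16), P3:I | bus: BusRd,Flush
[17] P3: load  L0 | P0:I, P1:S(16), P2:S(16), P3:S(16) | bus: BusRd
[18] P3: load  L0 | P0:I, P1:S(16), P2:S(16), P3:S(16) | bus: none
[19] P3: load  L1 | P0:I, P1:I, P2:I, P3:M(4) | bus: none
[20] P3: load  L0 | P0:I, P1:S(16), P2:S(16), P3:S(16) | bus: none
[21] P3: load  L0 | P0:I, P1:S(16), P2:S(16), P3:S(16) | bus: none
[22] P2: store L1 := 47 | P0:I, P1:I, P2:M(47), P3:I | bus: BusRdX,Flush
[23] P1: load  L1 | P0:I, P1:S(47), P2:S(47), P3:I | bus: BusRd,Flush
[24] P1: load  L0 | P0:I, P1:S(16), P2:S(16), P3:S(16) | bus: none
[25] P1: load  L1 | P0:I, P1:S(47), P2:S(47), P3:I | bus: none
[26] P0: load  L1 | P0:S(47), P1:S(47), P2:S(47), P3:I | bus: BusRd
[27] P2: store L1 := 72 | P0:I, P1:I, P2:M(72), P3:I | bus: BusRdX
[28] P0: load  L1 | P0:S(72), P1:I, P2:S(72), P3:I | bus: BusRd,Flush
[29] P3: store L0 := 62 | P0:I, P1:I, P2:I, P3:M(62) | bus: BusRdX

bus = BusRdX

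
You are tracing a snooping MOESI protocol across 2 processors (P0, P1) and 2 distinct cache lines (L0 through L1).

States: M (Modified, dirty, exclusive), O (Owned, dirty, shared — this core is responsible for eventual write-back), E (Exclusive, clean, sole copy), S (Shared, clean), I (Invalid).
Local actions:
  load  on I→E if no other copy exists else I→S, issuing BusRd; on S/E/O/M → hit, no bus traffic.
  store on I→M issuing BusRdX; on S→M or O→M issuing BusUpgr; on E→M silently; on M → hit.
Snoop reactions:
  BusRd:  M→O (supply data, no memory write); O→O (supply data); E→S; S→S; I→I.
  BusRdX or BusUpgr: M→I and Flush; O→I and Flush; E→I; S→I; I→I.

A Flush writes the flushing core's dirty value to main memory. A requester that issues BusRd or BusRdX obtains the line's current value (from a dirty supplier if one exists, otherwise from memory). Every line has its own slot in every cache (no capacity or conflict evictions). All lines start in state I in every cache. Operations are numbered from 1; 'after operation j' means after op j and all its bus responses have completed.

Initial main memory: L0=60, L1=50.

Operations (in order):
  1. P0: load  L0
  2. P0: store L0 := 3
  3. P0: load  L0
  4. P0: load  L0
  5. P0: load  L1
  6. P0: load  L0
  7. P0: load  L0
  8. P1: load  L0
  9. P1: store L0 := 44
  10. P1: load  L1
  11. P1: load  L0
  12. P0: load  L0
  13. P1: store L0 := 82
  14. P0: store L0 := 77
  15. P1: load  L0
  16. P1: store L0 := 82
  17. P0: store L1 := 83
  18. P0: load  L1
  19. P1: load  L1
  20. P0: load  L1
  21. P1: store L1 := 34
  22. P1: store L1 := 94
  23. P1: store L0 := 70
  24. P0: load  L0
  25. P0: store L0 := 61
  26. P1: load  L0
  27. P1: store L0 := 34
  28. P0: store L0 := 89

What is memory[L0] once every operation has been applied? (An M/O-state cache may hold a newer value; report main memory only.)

memory[L0] = 34

step 1: P0: load  L0  ⟶  EI  (L0)  txn=BusRd  M[L0]=60
step 2: P0: store L0 := 3  ⟶  MI  (L0)  txn=∅  M[L0]=60
step 3: P0: load  L0  ⟶  MI  (L0)  txn=∅  M[L0]=60
step 4: P0: load  L0  ⟶  MI  (L0)  txn=∅  M[L0]=60
step 5: P0: load  L1  ⟶  EI  (L1)  txn=BusRd  M[L1]=50
step 6: P0: load  L0  ⟶  MI  (L0)  txn=∅  M[L0]=60
step 7: P0: load  L0  ⟶  MI  (L0)  txn=∅  M[L0]=60
step 8: P1: load  L0  ⟶  OS  (L0)  txn=BusRd  M[L0]=60
step 9: P1: store L0 := 44  ⟶  IM  (L0)  txn=BusUpgr+Flush  M[L0]=3
step 10: P1: load  L1  ⟶  SS  (L1)  txn=BusRd  M[L1]=50
step 11: P1: load  L0  ⟶  IM  (L0)  txn=∅  M[L0]=3
step 12: P0: load  L0  ⟶  SO  (L0)  txn=BusRd  M[L0]=3
step 13: P1: store L0 := 82  ⟶  IM  (L0)  txn=BusUpgr  M[L0]=3
step 14: P0: store L0 := 77  ⟶  MI  (L0)  txn=BusRdX+Flush  M[L0]=82
step 15: P1: load  L0  ⟶  OS  (L0)  txn=BusRd  M[L0]=82
step 16: P1: store L0 := 82  ⟶  IM  (L0)  txn=BusUpgr+Flush  M[L0]=77
step 17: P0: store L1 := 83  ⟶  MI  (L1)  txn=BusUpgr  M[L1]=50
step 18: P0: load  L1  ⟶  MI  (L1)  txn=∅  M[L1]=50
step 19: P1: load  L1  ⟶  OS  (L1)  txn=BusRd  M[L1]=50
step 20: P0: load  L1  ⟶  OS  (L1)  txn=∅  M[L1]=50
step 21: P1: store L1 := 34  ⟶  IM  (L1)  txn=BusUpgr+Flush  M[L1]=83
step 22: P1: store L1 := 94  ⟶  IM  (L1)  txn=∅  M[L1]=83
step 23: P1: store L0 := 70  ⟶  IM  (L0)  txn=∅  M[L0]=77
step 24: P0: load  L0  ⟶  SO  (L0)  txn=BusRd  M[L0]=77
step 25: P0: store L0 := 61  ⟶  MI  (L0)  txn=BusUpgr+Flush  M[L0]=70
step 26: P1: load  L0  ⟶  OS  (L0)  txn=BusRd  M[L0]=70
step 27: P1: store L0 := 34  ⟶  IM  (L0)  txn=BusUpgr+Flush  M[L0]=61
step 28: P0: store L0 := 89  ⟶  MI  (L0)  txn=BusRdX+Flush  M[L0]=34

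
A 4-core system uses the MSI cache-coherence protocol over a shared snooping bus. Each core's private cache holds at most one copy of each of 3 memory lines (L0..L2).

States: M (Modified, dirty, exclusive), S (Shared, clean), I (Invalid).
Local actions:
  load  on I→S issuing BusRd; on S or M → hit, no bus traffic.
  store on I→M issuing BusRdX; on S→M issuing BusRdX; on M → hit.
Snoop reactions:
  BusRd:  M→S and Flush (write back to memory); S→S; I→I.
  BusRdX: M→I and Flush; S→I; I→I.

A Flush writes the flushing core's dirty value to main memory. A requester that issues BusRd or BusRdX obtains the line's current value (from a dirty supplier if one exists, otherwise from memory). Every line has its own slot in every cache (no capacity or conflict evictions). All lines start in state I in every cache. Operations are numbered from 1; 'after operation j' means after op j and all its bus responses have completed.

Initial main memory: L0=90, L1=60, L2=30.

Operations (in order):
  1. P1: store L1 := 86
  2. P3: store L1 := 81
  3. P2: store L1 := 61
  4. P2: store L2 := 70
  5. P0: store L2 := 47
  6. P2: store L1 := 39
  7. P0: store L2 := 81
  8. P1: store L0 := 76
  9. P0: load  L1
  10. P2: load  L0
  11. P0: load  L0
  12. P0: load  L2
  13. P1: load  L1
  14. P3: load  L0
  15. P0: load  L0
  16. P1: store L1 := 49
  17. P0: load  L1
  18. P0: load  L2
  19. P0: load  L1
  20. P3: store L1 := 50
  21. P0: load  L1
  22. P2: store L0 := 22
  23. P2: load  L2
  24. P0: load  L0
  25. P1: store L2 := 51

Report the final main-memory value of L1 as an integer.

1. P1: store L1 := 86  bus=[BusRdX]  L1: P0=I P1=M P2=I P3=I  mem[L1]=60
2. P3: store L1 := 81  bus=[BusRdX,Flush]  L1: P0=I P1=I P2=I P3=M  mem[L1]=86
3. P2: store L1 := 61  bus=[BusRdX,Flush]  L1: P0=I P1=I P2=M P3=I  mem[L1]=81
4. P2: store L2 := 70  bus=[BusRdX]  L2: P0=I P1=I P2=M P3=I  mem[L2]=30
5. P0: store L2 := 47  bus=[BusRdX,Flush]  L2: P0=M P1=I P2=I P3=I  mem[L2]=70
6. P2: store L1 := 39  bus=[-]  L1: P0=I P1=I P2=M P3=I  mem[L1]=81
7. P0: store L2 := 81  bus=[-]  L2: P0=M P1=I P2=I P3=I  mem[L2]=70
8. P1: store L0 := 76  bus=[BusRdX]  L0: P0=I P1=M P2=I P3=I  mem[L0]=90
9. P0: load  L1  bus=[BusRd,Flush]  L1: P0=S P1=I P2=S P3=I  mem[L1]=39
10. P2: load  L0  bus=[BusRd,Flush]  L0: P0=I P1=S P2=S P3=I  mem[L0]=76
11. P0: load  L0  bus=[BusRd]  L0: P0=S P1=S P2=S P3=I  mem[L0]=76
12. P0: load  L2  bus=[-]  L2: P0=M P1=I P2=I P3=I  mem[L2]=70
13. P1: load  L1  bus=[BusRd]  L1: P0=S P1=S P2=S P3=I  mem[L1]=39
14. P3: load  L0  bus=[BusRd]  L0: P0=S P1=S P2=S P3=S  mem[L0]=76
15. P0: load  L0  bus=[-]  L0: P0=S P1=S P2=S P3=S  mem[L0]=76
16. P1: store L1 := 49  bus=[BusRdX]  L1: P0=I P1=M P2=I P3=I  mem[L1]=39
17. P0: load  L1  bus=[BusRd,Flush]  L1: P0=S P1=S P2=I P3=I  mem[L1]=49
18. P0: load  L2  bus=[-]  L2: P0=M P1=I P2=I P3=I  mem[L2]=70
19. P0: load  L1  bus=[-]  L1: P0=S P1=S P2=I P3=I  mem[L1]=49
20. P3: store L1 := 50  bus=[BusRdX]  L1: P0=I P1=I P2=I P3=M  mem[L1]=49
21. P0: load  L1  bus=[BusRd,Flush]  L1: P0=S P1=I P2=I P3=S  mem[L1]=50
22. P2: store L0 := 22  bus=[BusRdX]  L0: P0=I P1=I P2=M P3=I  mem[L0]=76
23. P2: load  L2  bus=[BusRd,Flush]  L2: P0=S P1=I P2=S P3=I  mem[L2]=81
24. P0: load  L0  bus=[BusRd,Flush]  L0: P0=S P1=I P2=S P3=I  mem[L0]=22
25. P1: store L2 := 51  bus=[BusRdX]  L2: P0=I P1=M P2=I P3=I  mem[L2]=81

memory[L1] = 50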